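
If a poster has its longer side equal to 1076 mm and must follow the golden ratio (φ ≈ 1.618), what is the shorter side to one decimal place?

665.0 mm

golden ratio ≈ 1.61803.
Shorter side = 1076 ÷ 1.61803 ≈ 665.006 → 665.0 mm.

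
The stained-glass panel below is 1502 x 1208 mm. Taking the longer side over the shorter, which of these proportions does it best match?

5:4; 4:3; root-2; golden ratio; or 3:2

Ratio = 1502 / 1208 ≈ 1.243.
Distances: 5:4 1.250 (Δ 0.007); 4:3 1.333 (Δ 0.090); root-2 1.414 (Δ 0.171); golden ratio 1.618 (Δ 0.375); 3:2 1.500 (Δ 0.257).

5:4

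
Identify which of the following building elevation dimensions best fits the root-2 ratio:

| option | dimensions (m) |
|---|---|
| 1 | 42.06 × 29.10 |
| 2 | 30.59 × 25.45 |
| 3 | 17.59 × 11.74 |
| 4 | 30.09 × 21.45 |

Target root-2 ≈ 1.414.
1: 1.445 (Δ0.031)  2: 1.202 (Δ0.212)  3: 1.498 (Δ0.084)  4: 1.403 (Δ0.011)

4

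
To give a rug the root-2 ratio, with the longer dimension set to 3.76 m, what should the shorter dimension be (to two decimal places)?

2.66 m

root-2 ≈ 1.41421.
Shorter side = 3.76 ÷ 1.41421 ≈ 2.6587 → 2.66 m.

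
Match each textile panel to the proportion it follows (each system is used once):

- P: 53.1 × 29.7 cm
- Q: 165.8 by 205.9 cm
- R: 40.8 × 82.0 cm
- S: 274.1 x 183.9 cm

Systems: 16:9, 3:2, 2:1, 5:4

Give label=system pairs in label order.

P=16:9, Q=5:4, R=2:1, S=3:2

P = 53.1/29.7 ≈ 1.788 → 16:9 (1.778)
Q = 205.9/165.8 ≈ 1.242 → 5:4 (1.250)
R = 82.0/40.8 ≈ 2.010 → 2:1 (2.000)
S = 274.1/183.9 ≈ 1.490 → 3:2 (1.500)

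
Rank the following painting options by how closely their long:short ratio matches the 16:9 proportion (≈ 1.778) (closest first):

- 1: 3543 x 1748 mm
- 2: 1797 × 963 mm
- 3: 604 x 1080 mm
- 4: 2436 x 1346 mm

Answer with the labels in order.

3, 4, 2, 1

Ratios: 1 = 3543 / 1748 ≈ 2.027; 2 = 1797 / 963 ≈ 1.866; 3 = 1080 / 604 ≈ 1.788; 4 = 2436 / 1346 ≈ 1.810.
|Δ from 1.778|: 1 0.249; 2 0.088; 3 0.010; 4 0.032.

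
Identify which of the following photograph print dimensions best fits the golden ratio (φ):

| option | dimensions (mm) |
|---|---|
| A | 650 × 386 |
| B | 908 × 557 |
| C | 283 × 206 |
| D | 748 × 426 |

Ratios (long/short): A ≈ 1.684; B ≈ 1.630; C ≈ 1.374; D ≈ 1.756.
golden ratio ≈ 1.618; option B is nearest (Δ 0.012).

B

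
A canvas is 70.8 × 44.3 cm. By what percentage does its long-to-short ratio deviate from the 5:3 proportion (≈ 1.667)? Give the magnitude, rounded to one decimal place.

4.1%

Ratio = 70.8 / 44.3 ≈ 1.5982.
Ideal 5:3 ≈ 1.6667. |1.5982 − 1.6667| / 1.6667 ≈ 4.11% → 4.1%.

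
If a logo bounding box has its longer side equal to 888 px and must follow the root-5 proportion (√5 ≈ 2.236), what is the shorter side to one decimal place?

397.1 px

root-5 ≈ 2.23607.
Shorter side = 888 ÷ 2.23607 ≈ 397.125 → 397.1 px.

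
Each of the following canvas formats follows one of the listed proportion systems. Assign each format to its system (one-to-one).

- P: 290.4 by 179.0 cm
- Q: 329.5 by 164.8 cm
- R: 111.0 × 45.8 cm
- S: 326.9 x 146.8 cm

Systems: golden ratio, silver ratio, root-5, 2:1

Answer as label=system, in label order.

Ratios: P ≈ 1.622; Q ≈ 1.999; R ≈ 2.424; S ≈ 2.227.
Targets: golden ratio ≈ 1.618; silver ratio ≈ 2.414; root-5 ≈ 2.236; 2:1 ≈ 2.000.

P=golden ratio, Q=2:1, R=silver ratio, S=root-5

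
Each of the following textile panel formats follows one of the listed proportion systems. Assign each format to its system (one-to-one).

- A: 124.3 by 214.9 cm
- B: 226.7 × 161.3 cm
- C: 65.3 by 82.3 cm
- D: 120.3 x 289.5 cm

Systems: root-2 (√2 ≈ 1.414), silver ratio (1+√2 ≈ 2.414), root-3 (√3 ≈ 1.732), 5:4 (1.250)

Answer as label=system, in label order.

Ratios: A ≈ 1.729; B ≈ 1.405; C ≈ 1.260; D ≈ 2.406.
Targets: root-2 ≈ 1.414; silver ratio ≈ 2.414; root-3 ≈ 1.732; 5:4 ≈ 1.250.

A=root-3, B=root-2, C=5:4, D=silver ratio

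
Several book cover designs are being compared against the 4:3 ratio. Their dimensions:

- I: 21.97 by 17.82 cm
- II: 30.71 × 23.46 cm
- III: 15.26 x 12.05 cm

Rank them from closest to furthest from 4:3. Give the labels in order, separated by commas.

I: 21.97/17.82 ≈ 1.233 → |1.233 − 1.333| = 0.100
II: 30.71/23.46 ≈ 1.309 → |1.309 − 1.333| = 0.024
III: 15.26/12.05 ≈ 1.266 → |1.266 − 1.333| = 0.067

II, III, I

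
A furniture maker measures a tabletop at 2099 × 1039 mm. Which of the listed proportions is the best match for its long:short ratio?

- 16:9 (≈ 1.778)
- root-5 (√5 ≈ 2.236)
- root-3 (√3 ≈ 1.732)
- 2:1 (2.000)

2:1

Ratio = 2099 / 1039 ≈ 2.020.
Distances: 16:9 1.778 (Δ 0.242); root-5 2.236 (Δ 0.216); root-3 1.732 (Δ 0.288); 2:1 2.000 (Δ 0.020).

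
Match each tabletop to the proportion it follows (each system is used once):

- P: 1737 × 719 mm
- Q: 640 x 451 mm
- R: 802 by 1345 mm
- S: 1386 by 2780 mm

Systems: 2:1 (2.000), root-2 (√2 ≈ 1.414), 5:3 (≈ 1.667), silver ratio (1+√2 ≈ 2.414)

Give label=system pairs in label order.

Ratios: P ≈ 2.416; Q ≈ 1.419; R ≈ 1.677; S ≈ 2.006.
Targets: 2:1 ≈ 2.000; root-2 ≈ 1.414; 5:3 ≈ 1.667; silver ratio ≈ 2.414.

P=silver ratio, Q=root-2, R=5:3, S=2:1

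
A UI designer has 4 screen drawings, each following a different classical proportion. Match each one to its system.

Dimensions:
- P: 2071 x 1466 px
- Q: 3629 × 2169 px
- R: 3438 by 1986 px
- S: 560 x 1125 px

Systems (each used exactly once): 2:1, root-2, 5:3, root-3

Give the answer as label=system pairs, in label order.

P = 2071/1466 ≈ 1.413 → root-2 (1.414)
Q = 3629/2169 ≈ 1.673 → 5:3 (1.667)
R = 3438/1986 ≈ 1.731 → root-3 (1.732)
S = 1125/560 ≈ 2.009 → 2:1 (2.000)

P=root-2, Q=5:3, R=root-3, S=2:1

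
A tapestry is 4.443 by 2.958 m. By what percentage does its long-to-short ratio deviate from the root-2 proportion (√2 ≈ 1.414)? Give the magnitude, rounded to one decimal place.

6.2%

Ratio = 4.443 / 2.958 ≈ 1.5020.
Ideal root-2 ≈ 1.4142. |1.5020 − 1.4142| / 1.4142 ≈ 6.21% → 6.2%.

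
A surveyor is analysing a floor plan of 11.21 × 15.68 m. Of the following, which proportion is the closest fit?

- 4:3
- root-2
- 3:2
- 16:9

Ratio = 15.68 / 11.21 ≈ 1.399.
Distances: 4:3 1.333 (Δ 0.066); root-2 1.414 (Δ 0.015); 3:2 1.500 (Δ 0.101); 16:9 1.778 (Δ 0.379).

root-2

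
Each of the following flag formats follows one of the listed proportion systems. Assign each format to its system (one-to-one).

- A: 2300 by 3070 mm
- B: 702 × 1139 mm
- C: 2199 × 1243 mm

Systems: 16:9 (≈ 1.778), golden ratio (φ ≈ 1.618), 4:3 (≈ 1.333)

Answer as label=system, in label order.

A=4:3, B=golden ratio, C=16:9

A = 3070/2300 ≈ 1.335 → 4:3 (1.333)
B = 1139/702 ≈ 1.623 → golden ratio (1.618)
C = 2199/1243 ≈ 1.769 → 16:9 (1.778)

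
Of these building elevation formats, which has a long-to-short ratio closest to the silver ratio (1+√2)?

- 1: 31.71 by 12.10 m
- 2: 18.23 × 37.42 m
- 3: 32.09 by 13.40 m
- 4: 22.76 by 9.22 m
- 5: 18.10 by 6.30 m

3

Ratios (long/short): 1 ≈ 2.621; 2 ≈ 2.053; 3 ≈ 2.395; 4 ≈ 2.469; 5 ≈ 2.873.
silver ratio ≈ 2.414; option 3 is nearest (Δ 0.019).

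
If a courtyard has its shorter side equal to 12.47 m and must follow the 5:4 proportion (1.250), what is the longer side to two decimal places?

15.59 m

5:4 = 1.25000.
Longer side = 12.47 × 1.25000 ≈ 15.5875 → 15.59 m.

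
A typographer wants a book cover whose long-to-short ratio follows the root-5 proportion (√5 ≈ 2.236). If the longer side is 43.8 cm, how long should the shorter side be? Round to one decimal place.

19.6 cm

root-5 ≈ 2.23607.
Shorter side = 43.8 ÷ 2.23607 ≈ 19.588 → 19.6 cm.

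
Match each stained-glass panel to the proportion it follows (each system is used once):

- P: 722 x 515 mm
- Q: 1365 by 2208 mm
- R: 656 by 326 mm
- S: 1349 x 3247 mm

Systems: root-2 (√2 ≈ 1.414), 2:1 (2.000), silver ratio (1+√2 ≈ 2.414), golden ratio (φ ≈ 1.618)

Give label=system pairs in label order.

P = 722/515 ≈ 1.402 → root-2 (1.414)
Q = 2208/1365 ≈ 1.618 → golden ratio (1.618)
R = 656/326 ≈ 2.012 → 2:1 (2.000)
S = 3247/1349 ≈ 2.407 → silver ratio (2.414)

P=root-2, Q=golden ratio, R=2:1, S=silver ratio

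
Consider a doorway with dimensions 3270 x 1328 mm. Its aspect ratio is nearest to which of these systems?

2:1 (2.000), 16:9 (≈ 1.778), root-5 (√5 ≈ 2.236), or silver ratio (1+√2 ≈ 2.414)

silver ratio

Ratio = 3270 / 1328 ≈ 2.462.
Distances: 2:1 2.000 (Δ 0.462); 16:9 1.778 (Δ 0.684); root-5 2.236 (Δ 0.226); silver ratio 2.414 (Δ 0.048).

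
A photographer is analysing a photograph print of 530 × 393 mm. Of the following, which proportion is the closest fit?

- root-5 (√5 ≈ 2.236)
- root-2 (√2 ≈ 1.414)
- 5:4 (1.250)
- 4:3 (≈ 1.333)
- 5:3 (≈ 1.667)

4:3

Ratio = 530 / 393 ≈ 1.349.
Distances: root-5 2.236 (Δ 0.887); root-2 1.414 (Δ 0.065); 5:4 1.250 (Δ 0.099); 4:3 1.333 (Δ 0.016); 5:3 1.667 (Δ 0.318).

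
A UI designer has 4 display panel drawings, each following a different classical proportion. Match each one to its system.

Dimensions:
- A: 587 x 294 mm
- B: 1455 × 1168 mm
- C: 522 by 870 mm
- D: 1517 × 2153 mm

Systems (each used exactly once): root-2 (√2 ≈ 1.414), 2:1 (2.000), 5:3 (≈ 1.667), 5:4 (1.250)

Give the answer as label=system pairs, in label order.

A=2:1, B=5:4, C=5:3, D=root-2

Ratios: A ≈ 1.997; B ≈ 1.246; C ≈ 1.667; D ≈ 1.419.
Targets: root-2 ≈ 1.414; 2:1 ≈ 2.000; 5:3 ≈ 1.667; 5:4 ≈ 1.250.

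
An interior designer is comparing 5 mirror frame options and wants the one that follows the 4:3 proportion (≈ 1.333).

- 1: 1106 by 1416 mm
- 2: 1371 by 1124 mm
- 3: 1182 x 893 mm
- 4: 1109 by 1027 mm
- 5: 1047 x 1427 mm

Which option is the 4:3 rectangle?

3

Target 4:3 ≈ 1.333.
1: 1.280 (Δ0.053)  2: 1.220 (Δ0.113)  3: 1.324 (Δ0.009)  4: 1.080 (Δ0.253)  5: 1.363 (Δ0.030)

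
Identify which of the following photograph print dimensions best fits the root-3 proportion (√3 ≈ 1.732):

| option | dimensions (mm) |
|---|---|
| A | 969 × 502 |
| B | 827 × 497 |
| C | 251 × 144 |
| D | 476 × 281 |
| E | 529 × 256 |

C

Ratios (long/short): A ≈ 1.930; B ≈ 1.664; C ≈ 1.743; D ≈ 1.694; E ≈ 2.066.
root-3 ≈ 1.732; option C is nearest (Δ 0.011).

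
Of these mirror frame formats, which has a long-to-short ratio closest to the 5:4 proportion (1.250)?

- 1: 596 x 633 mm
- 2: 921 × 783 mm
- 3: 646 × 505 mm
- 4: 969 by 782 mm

4

Ratios (long/short): 1 ≈ 1.062; 2 ≈ 1.176; 3 ≈ 1.279; 4 ≈ 1.239.
5:4 ≈ 1.250; option 4 is nearest (Δ 0.011).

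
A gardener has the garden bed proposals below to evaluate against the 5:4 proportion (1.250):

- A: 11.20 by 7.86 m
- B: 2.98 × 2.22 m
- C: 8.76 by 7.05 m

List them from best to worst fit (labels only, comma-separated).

C, B, A

A: 11.20/7.86 ≈ 1.425 → |1.425 − 1.250| = 0.175
B: 2.98/2.22 ≈ 1.342 → |1.342 − 1.250| = 0.092
C: 8.76/7.05 ≈ 1.243 → |1.243 − 1.250| = 0.007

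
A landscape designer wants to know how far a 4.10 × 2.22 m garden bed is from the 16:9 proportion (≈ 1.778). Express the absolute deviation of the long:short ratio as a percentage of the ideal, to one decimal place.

3.9%

Ratio = 4.10 / 2.22 ≈ 1.8468.
Ideal 16:9 ≈ 1.7778. |1.8468 − 1.7778| / 1.7778 ≈ 3.88% → 3.9%.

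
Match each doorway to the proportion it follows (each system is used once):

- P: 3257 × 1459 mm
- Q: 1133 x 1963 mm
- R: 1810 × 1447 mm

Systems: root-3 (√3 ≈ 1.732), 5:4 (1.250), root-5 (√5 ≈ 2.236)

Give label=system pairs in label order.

P = 3257/1459 ≈ 2.232 → root-5 (2.236)
Q = 1963/1133 ≈ 1.733 → root-3 (1.732)
R = 1810/1447 ≈ 1.251 → 5:4 (1.250)

P=root-5, Q=root-3, R=5:4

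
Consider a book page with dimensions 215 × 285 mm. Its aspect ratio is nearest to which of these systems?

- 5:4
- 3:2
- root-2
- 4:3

4:3

285/215 ≈ 1.326. Nearest candidates are 4:3 (1.333, off by 0.007) and 5:4 (1.250, off by 0.076).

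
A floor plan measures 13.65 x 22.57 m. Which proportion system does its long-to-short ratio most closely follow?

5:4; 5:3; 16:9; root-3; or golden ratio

22.57/13.65 ≈ 1.653. Nearest candidates are 5:3 (1.667, off by 0.014) and golden ratio (1.618, off by 0.035).

5:3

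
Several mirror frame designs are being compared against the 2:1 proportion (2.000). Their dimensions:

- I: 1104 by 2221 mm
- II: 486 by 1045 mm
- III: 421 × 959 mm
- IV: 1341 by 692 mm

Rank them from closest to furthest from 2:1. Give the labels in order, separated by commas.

I, IV, II, III

I: 2221/1104 ≈ 2.012 → |2.012 − 2.000| = 0.012
II: 1045/486 ≈ 2.150 → |2.150 − 2.000| = 0.150
III: 959/421 ≈ 2.278 → |2.278 − 2.000| = 0.278
IV: 1341/692 ≈ 1.938 → |1.938 − 2.000| = 0.062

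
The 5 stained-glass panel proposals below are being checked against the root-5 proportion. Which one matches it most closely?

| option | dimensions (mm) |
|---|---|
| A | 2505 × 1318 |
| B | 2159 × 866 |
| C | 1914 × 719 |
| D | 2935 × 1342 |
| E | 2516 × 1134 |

E

Ratios (long/short): A ≈ 1.901; B ≈ 2.493; C ≈ 2.662; D ≈ 2.187; E ≈ 2.219.
root-5 ≈ 2.236; option E is nearest (Δ 0.017).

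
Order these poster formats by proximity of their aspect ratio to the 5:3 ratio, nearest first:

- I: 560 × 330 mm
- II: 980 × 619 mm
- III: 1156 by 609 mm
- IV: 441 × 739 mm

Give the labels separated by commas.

Ratios: I = 560 / 330 ≈ 1.697; II = 980 / 619 ≈ 1.583; III = 1156 / 609 ≈ 1.898; IV = 739 / 441 ≈ 1.676.
|Δ from 1.667|: I 0.030; II 0.084; III 0.231; IV 0.009.

IV, I, II, III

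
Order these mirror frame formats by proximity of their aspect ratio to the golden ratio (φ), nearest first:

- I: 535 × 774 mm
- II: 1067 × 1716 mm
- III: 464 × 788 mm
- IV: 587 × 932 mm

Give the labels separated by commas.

I: 774/535 ≈ 1.447 → |1.447 − 1.618| = 0.171
II: 1716/1067 ≈ 1.608 → |1.608 − 1.618| = 0.010
III: 788/464 ≈ 1.698 → |1.698 − 1.618| = 0.080
IV: 932/587 ≈ 1.588 → |1.588 − 1.618| = 0.030

II, IV, III, I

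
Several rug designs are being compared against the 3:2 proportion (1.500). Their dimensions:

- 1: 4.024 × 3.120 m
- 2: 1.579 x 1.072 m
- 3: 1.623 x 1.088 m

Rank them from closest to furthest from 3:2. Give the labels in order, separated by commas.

3, 2, 1

Ratios: 1 = 4.024 / 3.120 ≈ 1.290; 2 = 1.579 / 1.072 ≈ 1.473; 3 = 1.623 / 1.088 ≈ 1.492.
|Δ from 1.500|: 1 0.210; 2 0.027; 3 0.008.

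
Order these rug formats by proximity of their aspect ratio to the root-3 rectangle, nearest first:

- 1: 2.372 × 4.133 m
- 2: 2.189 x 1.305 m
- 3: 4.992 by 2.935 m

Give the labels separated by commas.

1, 3, 2

Ratios: 1 = 4.133 / 2.372 ≈ 1.742; 2 = 2.189 / 1.305 ≈ 1.677; 3 = 4.992 / 2.935 ≈ 1.701.
|Δ from 1.732|: 1 0.010; 2 0.055; 3 0.031.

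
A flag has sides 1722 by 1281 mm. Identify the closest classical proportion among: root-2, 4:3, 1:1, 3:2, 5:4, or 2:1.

Ratio = 1722 / 1281 ≈ 1.344.
Distances: root-2 1.414 (Δ 0.070); 4:3 1.333 (Δ 0.011); 1:1 1.000 (Δ 0.344); 3:2 1.500 (Δ 0.156); 5:4 1.250 (Δ 0.094); 2:1 2.000 (Δ 0.656).

4:3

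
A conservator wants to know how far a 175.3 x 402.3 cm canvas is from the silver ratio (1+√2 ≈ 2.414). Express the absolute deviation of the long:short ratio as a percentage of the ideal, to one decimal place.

Ratio = 402.3 / 175.3 ≈ 2.2949.
Ideal silver ratio ≈ 2.4142. |2.2949 − 2.4142| / 2.4142 ≈ 4.94% → 4.9%.

4.9%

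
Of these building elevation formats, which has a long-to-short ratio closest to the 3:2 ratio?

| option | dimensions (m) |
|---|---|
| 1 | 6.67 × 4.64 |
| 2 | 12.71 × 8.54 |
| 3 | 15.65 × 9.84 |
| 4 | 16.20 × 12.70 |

Ratios (long/short): 1 ≈ 1.438; 2 ≈ 1.488; 3 ≈ 1.590; 4 ≈ 1.276.
3:2 ≈ 1.500; option 2 is nearest (Δ 0.012).

2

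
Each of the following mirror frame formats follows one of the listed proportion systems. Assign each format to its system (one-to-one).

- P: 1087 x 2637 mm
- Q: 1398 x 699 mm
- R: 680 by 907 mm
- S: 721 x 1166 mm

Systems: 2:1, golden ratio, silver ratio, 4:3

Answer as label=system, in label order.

Ratios: P ≈ 2.426; Q ≈ 2.000; R ≈ 1.334; S ≈ 1.617.
Targets: 2:1 ≈ 2.000; golden ratio ≈ 1.618; silver ratio ≈ 2.414; 4:3 ≈ 1.333.

P=silver ratio, Q=2:1, R=4:3, S=golden ratio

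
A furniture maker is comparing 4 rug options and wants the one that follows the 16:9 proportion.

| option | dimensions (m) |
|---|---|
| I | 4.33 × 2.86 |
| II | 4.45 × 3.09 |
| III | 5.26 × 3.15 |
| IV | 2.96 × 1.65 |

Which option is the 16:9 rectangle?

Target 16:9 ≈ 1.778.
I: 1.514 (Δ0.264)  II: 1.440 (Δ0.338)  III: 1.670 (Δ0.108)  IV: 1.794 (Δ0.016)

IV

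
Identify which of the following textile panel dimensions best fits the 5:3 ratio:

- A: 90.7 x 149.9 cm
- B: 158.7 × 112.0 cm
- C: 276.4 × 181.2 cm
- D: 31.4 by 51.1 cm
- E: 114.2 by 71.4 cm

Target 5:3 ≈ 1.667.
A: 1.653 (Δ0.014)  B: 1.417 (Δ0.250)  C: 1.525 (Δ0.142)  D: 1.627 (Δ0.040)  E: 1.599 (Δ0.068)

A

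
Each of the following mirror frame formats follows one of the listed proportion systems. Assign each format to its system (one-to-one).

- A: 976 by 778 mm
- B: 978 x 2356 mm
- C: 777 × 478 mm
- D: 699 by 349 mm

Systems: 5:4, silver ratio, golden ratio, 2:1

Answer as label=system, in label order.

Ratios: A ≈ 1.254; B ≈ 2.409; C ≈ 1.626; D ≈ 2.003.
Targets: 5:4 ≈ 1.250; silver ratio ≈ 2.414; golden ratio ≈ 1.618; 2:1 ≈ 2.000.

A=5:4, B=silver ratio, C=golden ratio, D=2:1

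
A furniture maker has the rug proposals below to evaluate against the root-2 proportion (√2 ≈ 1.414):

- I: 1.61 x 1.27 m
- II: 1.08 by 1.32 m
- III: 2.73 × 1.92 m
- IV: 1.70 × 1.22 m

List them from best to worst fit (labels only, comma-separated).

III, IV, I, II

I: 1.61/1.27 ≈ 1.268 → |1.268 − 1.414| = 0.146
II: 1.32/1.08 ≈ 1.222 → |1.222 − 1.414| = 0.192
III: 2.73/1.92 ≈ 1.422 → |1.422 − 1.414| = 0.008
IV: 1.70/1.22 ≈ 1.393 → |1.393 − 1.414| = 0.021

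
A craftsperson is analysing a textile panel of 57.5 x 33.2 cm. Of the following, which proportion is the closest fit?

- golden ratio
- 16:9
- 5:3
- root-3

57.5/33.2 ≈ 1.732. Nearest candidates are root-3 (1.732, off by 0.000) and 16:9 (1.778, off by 0.046).

root-3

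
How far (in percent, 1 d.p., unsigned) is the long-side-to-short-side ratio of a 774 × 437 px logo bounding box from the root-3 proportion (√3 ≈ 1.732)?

Ratio = 774 / 437 ≈ 1.7712.
Ideal root-3 ≈ 1.7321. |1.7712 − 1.7321| / 1.7321 ≈ 2.26% → 2.3%.

2.3%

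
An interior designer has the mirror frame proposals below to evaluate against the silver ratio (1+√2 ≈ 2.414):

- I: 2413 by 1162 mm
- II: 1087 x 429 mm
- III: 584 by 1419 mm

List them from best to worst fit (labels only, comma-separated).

I: 2413/1162 ≈ 2.077 → |2.077 − 2.414| = 0.337
II: 1087/429 ≈ 2.534 → |2.534 − 2.414| = 0.120
III: 1419/584 ≈ 2.430 → |2.430 − 2.414| = 0.016

III, II, I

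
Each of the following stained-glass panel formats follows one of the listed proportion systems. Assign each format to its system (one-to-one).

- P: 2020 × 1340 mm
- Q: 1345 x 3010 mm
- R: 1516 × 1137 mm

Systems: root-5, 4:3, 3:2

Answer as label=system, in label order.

P=3:2, Q=root-5, R=4:3

P = 2020/1340 ≈ 1.507 → 3:2 (1.500)
Q = 3010/1345 ≈ 2.238 → root-5 (2.236)
R = 1516/1137 ≈ 1.333 → 4:3 (1.333)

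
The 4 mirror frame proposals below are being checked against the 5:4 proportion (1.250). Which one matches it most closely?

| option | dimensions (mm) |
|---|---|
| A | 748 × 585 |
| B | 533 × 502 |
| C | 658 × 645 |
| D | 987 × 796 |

Target 5:4 ≈ 1.250.
A: 1.279 (Δ0.029)  B: 1.062 (Δ0.188)  C: 1.020 (Δ0.230)  D: 1.240 (Δ0.010)

D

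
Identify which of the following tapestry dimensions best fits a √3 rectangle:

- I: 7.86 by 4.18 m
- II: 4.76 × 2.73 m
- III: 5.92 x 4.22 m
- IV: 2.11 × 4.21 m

Target root-3 ≈ 1.732.
I: 1.880 (Δ0.148)  II: 1.744 (Δ0.012)  III: 1.403 (Δ0.329)  IV: 1.995 (Δ0.263)

II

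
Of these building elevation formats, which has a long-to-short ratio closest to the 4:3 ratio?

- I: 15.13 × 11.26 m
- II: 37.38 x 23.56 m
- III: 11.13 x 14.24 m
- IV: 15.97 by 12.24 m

Ratios (long/short): I ≈ 1.344; II ≈ 1.587; III ≈ 1.279; IV ≈ 1.305.
4:3 ≈ 1.333; option I is nearest (Δ 0.011).

I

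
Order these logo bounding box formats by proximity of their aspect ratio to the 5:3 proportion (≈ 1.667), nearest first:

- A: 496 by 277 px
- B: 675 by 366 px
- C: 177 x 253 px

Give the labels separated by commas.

A, B, C

Ratios: A = 496 / 277 ≈ 1.791; B = 675 / 366 ≈ 1.844; C = 253 / 177 ≈ 1.429.
|Δ from 1.667|: A 0.124; B 0.177; C 0.238.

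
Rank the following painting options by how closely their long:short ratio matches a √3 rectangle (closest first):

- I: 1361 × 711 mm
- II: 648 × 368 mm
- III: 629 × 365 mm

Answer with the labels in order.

Ratios: I = 1361 / 711 ≈ 1.914; II = 648 / 368 ≈ 1.761; III = 629 / 365 ≈ 1.723.
|Δ from 1.732|: I 0.182; II 0.029; III 0.009.

III, II, I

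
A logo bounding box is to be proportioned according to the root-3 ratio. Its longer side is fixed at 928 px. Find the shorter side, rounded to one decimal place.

535.8 px

root-3 ≈ 1.73205.
Shorter side = 928 ÷ 1.73205 ≈ 535.781 → 535.8 px.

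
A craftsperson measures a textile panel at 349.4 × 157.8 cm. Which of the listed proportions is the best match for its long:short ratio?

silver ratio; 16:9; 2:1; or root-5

root-5

349.4/157.8 ≈ 2.214. Nearest candidates are root-5 (2.236, off by 0.022) and silver ratio (2.414, off by 0.200).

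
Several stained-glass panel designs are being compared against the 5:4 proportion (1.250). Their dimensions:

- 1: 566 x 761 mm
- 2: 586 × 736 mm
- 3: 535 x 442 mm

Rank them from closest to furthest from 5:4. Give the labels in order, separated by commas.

2, 3, 1

Ratios: 1 = 761 / 566 ≈ 1.345; 2 = 736 / 586 ≈ 1.256; 3 = 535 / 442 ≈ 1.210.
|Δ from 1.250|: 1 0.095; 2 0.006; 3 0.040.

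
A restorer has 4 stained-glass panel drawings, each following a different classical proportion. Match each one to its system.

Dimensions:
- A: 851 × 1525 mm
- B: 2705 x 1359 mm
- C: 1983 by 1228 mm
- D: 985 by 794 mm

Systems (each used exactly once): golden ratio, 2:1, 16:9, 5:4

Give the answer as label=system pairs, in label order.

Ratios: A ≈ 1.792; B ≈ 1.990; C ≈ 1.615; D ≈ 1.241.
Targets: golden ratio ≈ 1.618; 2:1 ≈ 2.000; 16:9 ≈ 1.778; 5:4 ≈ 1.250.

A=16:9, B=2:1, C=golden ratio, D=5:4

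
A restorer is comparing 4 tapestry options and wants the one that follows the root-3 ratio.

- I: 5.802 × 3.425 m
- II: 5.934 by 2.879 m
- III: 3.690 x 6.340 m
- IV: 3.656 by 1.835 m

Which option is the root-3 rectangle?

Ratios (long/short): I ≈ 1.694; II ≈ 2.061; III ≈ 1.718; IV ≈ 1.992.
root-3 ≈ 1.732; option III is nearest (Δ 0.014).

III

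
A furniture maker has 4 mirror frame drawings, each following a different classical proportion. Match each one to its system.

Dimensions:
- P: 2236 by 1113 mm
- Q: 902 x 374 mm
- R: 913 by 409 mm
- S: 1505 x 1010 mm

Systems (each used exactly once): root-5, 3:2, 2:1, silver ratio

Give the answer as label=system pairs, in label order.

P=2:1, Q=silver ratio, R=root-5, S=3:2

P = 2236/1113 ≈ 2.009 → 2:1 (2.000)
Q = 902/374 ≈ 2.412 → silver ratio (2.414)
R = 913/409 ≈ 2.232 → root-5 (2.236)
S = 1505/1010 ≈ 1.490 → 3:2 (1.500)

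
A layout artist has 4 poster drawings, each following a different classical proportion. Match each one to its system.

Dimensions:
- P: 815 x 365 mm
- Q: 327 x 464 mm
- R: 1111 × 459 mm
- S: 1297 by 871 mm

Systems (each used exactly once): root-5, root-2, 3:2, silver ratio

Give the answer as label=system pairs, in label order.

P=root-5, Q=root-2, R=silver ratio, S=3:2

Ratios: P ≈ 2.233; Q ≈ 1.419; R ≈ 2.420; S ≈ 1.489.
Targets: root-5 ≈ 2.236; root-2 ≈ 1.414; 3:2 ≈ 1.500; silver ratio ≈ 2.414.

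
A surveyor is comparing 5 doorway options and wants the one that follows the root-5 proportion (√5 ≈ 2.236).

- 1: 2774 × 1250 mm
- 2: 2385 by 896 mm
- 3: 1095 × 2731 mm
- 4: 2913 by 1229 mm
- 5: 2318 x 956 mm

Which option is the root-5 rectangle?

1

Target root-5 ≈ 2.236.
1: 2.219 (Δ0.017)  2: 2.662 (Δ0.426)  3: 2.494 (Δ0.258)  4: 2.370 (Δ0.134)  5: 2.425 (Δ0.189)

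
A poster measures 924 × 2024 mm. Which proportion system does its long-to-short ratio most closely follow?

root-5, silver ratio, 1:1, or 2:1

root-5

2024/924 ≈ 2.190. Nearest candidates are root-5 (2.236, off by 0.046) and 2:1 (2.000, off by 0.190).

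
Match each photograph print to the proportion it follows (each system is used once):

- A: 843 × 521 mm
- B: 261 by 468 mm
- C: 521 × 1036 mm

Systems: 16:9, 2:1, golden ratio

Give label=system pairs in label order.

A = 843/521 ≈ 1.618 → golden ratio (1.618)
B = 468/261 ≈ 1.793 → 16:9 (1.778)
C = 1036/521 ≈ 1.988 → 2:1 (2.000)

A=golden ratio, B=16:9, C=2:1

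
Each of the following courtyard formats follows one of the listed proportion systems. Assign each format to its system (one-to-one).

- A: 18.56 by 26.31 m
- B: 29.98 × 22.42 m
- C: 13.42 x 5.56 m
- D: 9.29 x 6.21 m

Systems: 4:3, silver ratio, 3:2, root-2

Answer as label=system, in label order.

A = 26.31/18.56 ≈ 1.418 → root-2 (1.414)
B = 29.98/22.42 ≈ 1.337 → 4:3 (1.333)
C = 13.42/5.56 ≈ 2.414 → silver ratio (2.414)
D = 9.29/6.21 ≈ 1.496 → 3:2 (1.500)

A=root-2, B=4:3, C=silver ratio, D=3:2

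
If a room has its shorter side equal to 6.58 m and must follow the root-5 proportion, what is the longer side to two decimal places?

root-5 ≈ 2.23607.
Longer side = 6.58 × 2.23607 ≈ 14.7133 → 14.71 m.

14.71 m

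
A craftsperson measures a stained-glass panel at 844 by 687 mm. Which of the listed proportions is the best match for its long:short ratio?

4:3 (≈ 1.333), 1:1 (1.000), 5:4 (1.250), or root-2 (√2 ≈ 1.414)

5:4

844/687 ≈ 1.229. Nearest candidates are 5:4 (1.250, off by 0.021) and 4:3 (1.333, off by 0.104).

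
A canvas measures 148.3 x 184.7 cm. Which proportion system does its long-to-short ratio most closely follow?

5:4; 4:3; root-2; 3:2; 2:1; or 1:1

5:4

184.7/148.3 ≈ 1.245. Nearest candidates are 5:4 (1.250, off by 0.005) and 4:3 (1.333, off by 0.088).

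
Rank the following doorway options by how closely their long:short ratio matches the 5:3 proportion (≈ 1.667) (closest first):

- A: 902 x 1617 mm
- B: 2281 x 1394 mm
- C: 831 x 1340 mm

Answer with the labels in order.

Ratios: A = 1617 / 902 ≈ 1.793; B = 2281 / 1394 ≈ 1.636; C = 1340 / 831 ≈ 1.613.
|Δ from 1.667|: A 0.126; B 0.031; C 0.054.

B, C, A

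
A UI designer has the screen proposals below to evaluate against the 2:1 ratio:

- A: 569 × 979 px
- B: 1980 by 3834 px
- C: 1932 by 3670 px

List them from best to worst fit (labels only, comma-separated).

A: 979/569 ≈ 1.721 → |1.721 − 2.000| = 0.279
B: 3834/1980 ≈ 1.936 → |1.936 − 2.000| = 0.064
C: 3670/1932 ≈ 1.900 → |1.900 − 2.000| = 0.100

B, C, A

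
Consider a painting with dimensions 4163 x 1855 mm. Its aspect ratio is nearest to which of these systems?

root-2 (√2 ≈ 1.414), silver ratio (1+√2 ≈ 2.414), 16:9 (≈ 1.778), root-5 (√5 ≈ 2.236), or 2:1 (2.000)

4163/1855 ≈ 2.244. Nearest candidates are root-5 (2.236, off by 0.008) and silver ratio (2.414, off by 0.170).

root-5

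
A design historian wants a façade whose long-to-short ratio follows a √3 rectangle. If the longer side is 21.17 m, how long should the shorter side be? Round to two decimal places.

12.22 m

root-3 ≈ 1.73205.
Shorter side = 21.17 ÷ 1.73205 ≈ 12.2225 → 12.22 m.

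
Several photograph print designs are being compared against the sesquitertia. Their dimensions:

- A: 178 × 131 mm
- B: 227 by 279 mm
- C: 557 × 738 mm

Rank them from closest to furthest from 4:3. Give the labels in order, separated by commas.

C, A, B

A: 178/131 ≈ 1.359 → |1.359 − 1.333| = 0.026
B: 279/227 ≈ 1.229 → |1.229 − 1.333| = 0.104
C: 738/557 ≈ 1.325 → |1.325 − 1.333| = 0.008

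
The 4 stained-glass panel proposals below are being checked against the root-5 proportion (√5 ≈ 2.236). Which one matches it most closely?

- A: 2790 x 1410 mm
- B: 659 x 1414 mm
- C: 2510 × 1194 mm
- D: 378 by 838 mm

D

Target root-5 ≈ 2.236.
A: 1.979 (Δ0.257)  B: 2.146 (Δ0.090)  C: 2.102 (Δ0.134)  D: 2.217 (Δ0.019)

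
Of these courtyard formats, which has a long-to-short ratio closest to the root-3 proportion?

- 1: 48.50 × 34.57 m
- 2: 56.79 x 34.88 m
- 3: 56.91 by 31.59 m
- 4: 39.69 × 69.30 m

Target root-3 ≈ 1.732.
1: 1.403 (Δ0.329)  2: 1.628 (Δ0.104)  3: 1.802 (Δ0.070)  4: 1.746 (Δ0.014)

4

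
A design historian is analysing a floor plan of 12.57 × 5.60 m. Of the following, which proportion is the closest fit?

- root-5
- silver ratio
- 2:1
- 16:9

root-5

12.57/5.60 ≈ 2.245. Nearest candidates are root-5 (2.236, off by 0.009) and silver ratio (2.414, off by 0.169).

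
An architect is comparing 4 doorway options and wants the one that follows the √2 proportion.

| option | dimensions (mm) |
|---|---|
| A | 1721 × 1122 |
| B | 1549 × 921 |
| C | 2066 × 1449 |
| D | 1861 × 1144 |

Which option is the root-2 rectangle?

Target root-2 ≈ 1.414.
A: 1.534 (Δ0.120)  B: 1.682 (Δ0.268)  C: 1.426 (Δ0.012)  D: 1.627 (Δ0.213)

C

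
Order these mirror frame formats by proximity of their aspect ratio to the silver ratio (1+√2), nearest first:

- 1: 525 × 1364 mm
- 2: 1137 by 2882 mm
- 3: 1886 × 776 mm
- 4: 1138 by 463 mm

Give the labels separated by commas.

3, 4, 2, 1

Ratios: 1 = 1364 / 525 ≈ 2.598; 2 = 2882 / 1137 ≈ 2.535; 3 = 1886 / 776 ≈ 2.430; 4 = 1138 / 463 ≈ 2.458.
|Δ from 2.414|: 1 0.184; 2 0.121; 3 0.016; 4 0.044.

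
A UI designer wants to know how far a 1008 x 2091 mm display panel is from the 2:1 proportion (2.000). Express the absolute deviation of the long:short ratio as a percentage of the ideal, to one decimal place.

Ratio = 2091 / 1008 ≈ 2.0744.
Ideal 2:1 = 2.0000. |2.0744 − 2.0000| / 2.0000 ≈ 3.72% → 3.7%.

3.7%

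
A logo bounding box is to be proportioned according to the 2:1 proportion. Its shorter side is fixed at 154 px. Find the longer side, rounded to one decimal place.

308.0 px

2:1 = 2.00000.
Longer side = 154 × 2.00000 ≈ 308.000 → 308.0 px.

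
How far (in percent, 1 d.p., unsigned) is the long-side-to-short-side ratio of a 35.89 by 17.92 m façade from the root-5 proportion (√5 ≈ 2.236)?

Ratio = 35.89 / 17.92 ≈ 2.0028.
Ideal root-5 ≈ 2.2361. |2.0028 − 2.2361| / 2.2361 ≈ 10.43% → 10.4%.

10.4%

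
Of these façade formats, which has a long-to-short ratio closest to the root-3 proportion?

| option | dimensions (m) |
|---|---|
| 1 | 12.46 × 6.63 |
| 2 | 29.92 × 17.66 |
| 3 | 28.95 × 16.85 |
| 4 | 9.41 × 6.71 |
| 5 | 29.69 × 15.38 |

Target root-3 ≈ 1.732.
1: 1.879 (Δ0.147)  2: 1.694 (Δ0.038)  3: 1.718 (Δ0.014)  4: 1.402 (Δ0.330)  5: 1.930 (Δ0.198)

3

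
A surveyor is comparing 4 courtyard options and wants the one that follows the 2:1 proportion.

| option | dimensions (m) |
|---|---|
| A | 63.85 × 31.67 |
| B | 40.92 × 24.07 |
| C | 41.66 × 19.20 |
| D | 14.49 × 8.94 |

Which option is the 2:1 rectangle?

A

Ratios (long/short): A ≈ 2.016; B ≈ 1.700; C ≈ 2.170; D ≈ 1.621.
2:1 ≈ 2.000; option A is nearest (Δ 0.016).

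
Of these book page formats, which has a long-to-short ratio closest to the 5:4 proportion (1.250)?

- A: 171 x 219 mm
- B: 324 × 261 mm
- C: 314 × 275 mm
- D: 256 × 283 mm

B

Target 5:4 ≈ 1.250.
A: 1.281 (Δ0.031)  B: 1.241 (Δ0.009)  C: 1.142 (Δ0.108)  D: 1.105 (Δ0.145)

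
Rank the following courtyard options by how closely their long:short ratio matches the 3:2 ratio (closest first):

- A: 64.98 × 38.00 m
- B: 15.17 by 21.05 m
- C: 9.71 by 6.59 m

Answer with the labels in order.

Ratios: A = 64.98 / 38.00 ≈ 1.710; B = 21.05 / 15.17 ≈ 1.388; C = 9.71 / 6.59 ≈ 1.473.
|Δ from 1.500|: A 0.210; B 0.112; C 0.027.

C, B, A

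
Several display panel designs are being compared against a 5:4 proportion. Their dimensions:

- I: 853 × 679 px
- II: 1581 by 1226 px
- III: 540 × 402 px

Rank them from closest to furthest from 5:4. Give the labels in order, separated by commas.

Ratios: I = 853 / 679 ≈ 1.256; II = 1581 / 1226 ≈ 1.290; III = 540 / 402 ≈ 1.343.
|Δ from 1.250|: I 0.006; II 0.040; III 0.093.

I, II, III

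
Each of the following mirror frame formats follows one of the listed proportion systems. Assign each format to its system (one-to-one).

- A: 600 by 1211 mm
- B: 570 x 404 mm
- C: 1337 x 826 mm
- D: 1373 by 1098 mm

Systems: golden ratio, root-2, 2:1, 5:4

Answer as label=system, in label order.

A=2:1, B=root-2, C=golden ratio, D=5:4

Ratios: A ≈ 2.018; B ≈ 1.411; C ≈ 1.619; D ≈ 1.250.
Targets: golden ratio ≈ 1.618; root-2 ≈ 1.414; 2:1 ≈ 2.000; 5:4 ≈ 1.250.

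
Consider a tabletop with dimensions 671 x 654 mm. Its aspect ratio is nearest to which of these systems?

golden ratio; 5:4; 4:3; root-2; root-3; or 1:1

Ratio = 671 / 654 ≈ 1.026.
Distances: golden ratio 1.618 (Δ 0.592); 5:4 1.250 (Δ 0.224); 4:3 1.333 (Δ 0.307); root-2 1.414 (Δ 0.388); root-3 1.732 (Δ 0.706); 1:1 1.000 (Δ 0.026).

1:1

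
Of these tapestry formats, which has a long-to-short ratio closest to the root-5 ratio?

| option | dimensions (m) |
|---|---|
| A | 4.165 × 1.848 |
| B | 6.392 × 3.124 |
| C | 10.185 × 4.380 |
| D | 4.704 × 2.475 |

A

Ratios (long/short): A ≈ 2.254; B ≈ 2.046; C ≈ 2.325; D ≈ 1.901.
root-5 ≈ 2.236; option A is nearest (Δ 0.018).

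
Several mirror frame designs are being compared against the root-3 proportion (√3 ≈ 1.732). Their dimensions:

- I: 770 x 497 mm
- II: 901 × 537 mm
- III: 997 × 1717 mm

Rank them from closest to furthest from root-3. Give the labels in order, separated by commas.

I: 770/497 ≈ 1.549 → |1.549 − 1.732| = 0.183
II: 901/537 ≈ 1.678 → |1.678 − 1.732| = 0.054
III: 1717/997 ≈ 1.722 → |1.722 − 1.732| = 0.010

III, II, I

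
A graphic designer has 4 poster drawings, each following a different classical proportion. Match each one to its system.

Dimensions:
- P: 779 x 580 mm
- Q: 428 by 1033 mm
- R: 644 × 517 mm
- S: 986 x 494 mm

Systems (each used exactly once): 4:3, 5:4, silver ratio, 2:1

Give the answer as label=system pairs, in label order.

Ratios: P ≈ 1.343; Q ≈ 2.414; R ≈ 1.246; S ≈ 1.996.
Targets: 4:3 ≈ 1.333; 5:4 ≈ 1.250; silver ratio ≈ 2.414; 2:1 ≈ 2.000.

P=4:3, Q=silver ratio, R=5:4, S=2:1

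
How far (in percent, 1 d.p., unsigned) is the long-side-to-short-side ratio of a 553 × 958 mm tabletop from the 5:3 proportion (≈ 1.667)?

3.9%

Ratio = 958 / 553 ≈ 1.7324.
Ideal 5:3 ≈ 1.6667. |1.7324 − 1.6667| / 1.6667 ≈ 3.94% → 3.9%.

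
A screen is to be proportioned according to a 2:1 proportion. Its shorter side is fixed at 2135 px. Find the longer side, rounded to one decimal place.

2:1 = 2.00000.
Longer side = 2135 × 2.00000 ≈ 4270.000 → 4270.0 px.

4270.0 px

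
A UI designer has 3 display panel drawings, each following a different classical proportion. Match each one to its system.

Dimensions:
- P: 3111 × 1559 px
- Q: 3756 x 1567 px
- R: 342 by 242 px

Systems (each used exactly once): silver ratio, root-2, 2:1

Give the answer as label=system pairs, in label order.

P = 3111/1559 ≈ 1.996 → 2:1 (2.000)
Q = 3756/1567 ≈ 2.397 → silver ratio (2.414)
R = 342/242 ≈ 1.413 → root-2 (1.414)

P=2:1, Q=silver ratio, R=root-2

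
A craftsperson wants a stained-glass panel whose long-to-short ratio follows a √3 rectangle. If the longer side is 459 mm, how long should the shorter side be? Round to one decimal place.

265.0 mm

root-3 ≈ 1.73205.
Shorter side = 459 ÷ 1.73205 ≈ 265.004 → 265.0 mm.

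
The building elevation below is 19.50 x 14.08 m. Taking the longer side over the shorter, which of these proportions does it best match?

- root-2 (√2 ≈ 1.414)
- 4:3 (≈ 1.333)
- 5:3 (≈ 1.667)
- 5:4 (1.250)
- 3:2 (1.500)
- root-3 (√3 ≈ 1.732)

root-2

Ratio = 19.50 / 14.08 ≈ 1.385.
Distances: root-2 1.414 (Δ 0.029); 4:3 1.333 (Δ 0.052); 5:3 1.667 (Δ 0.282); 5:4 1.250 (Δ 0.135); 3:2 1.500 (Δ 0.115); root-3 1.732 (Δ 0.347).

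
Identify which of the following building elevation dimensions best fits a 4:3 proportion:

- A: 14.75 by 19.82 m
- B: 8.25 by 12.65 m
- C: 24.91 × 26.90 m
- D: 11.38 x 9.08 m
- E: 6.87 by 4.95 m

Ratios (long/short): A ≈ 1.344; B ≈ 1.533; C ≈ 1.080; D ≈ 1.253; E ≈ 1.388.
4:3 ≈ 1.333; option A is nearest (Δ 0.011).

A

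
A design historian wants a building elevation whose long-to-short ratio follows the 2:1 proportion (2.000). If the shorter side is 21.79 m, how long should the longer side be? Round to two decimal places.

2:1 = 2.00000.
Longer side = 21.79 × 2.00000 ≈ 43.5800 → 43.58 m.

43.58 m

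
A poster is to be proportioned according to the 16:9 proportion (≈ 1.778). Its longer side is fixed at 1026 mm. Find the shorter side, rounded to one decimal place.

16:9 ≈ 1.77778.
Shorter side = 1026 ÷ 1.77778 ≈ 577.124 → 577.1 mm.

577.1 mm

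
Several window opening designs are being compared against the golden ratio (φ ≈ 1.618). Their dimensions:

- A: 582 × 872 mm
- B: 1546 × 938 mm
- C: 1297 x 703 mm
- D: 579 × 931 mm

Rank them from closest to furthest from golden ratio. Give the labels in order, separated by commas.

Ratios: A = 872 / 582 ≈ 1.498; B = 1546 / 938 ≈ 1.648; C = 1297 / 703 ≈ 1.845; D = 931 / 579 ≈ 1.608.
|Δ from 1.618|: A 0.120; B 0.030; C 0.227; D 0.010.

D, B, A, C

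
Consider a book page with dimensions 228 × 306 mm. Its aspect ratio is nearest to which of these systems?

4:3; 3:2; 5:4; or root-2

306/228 ≈ 1.342. Nearest candidates are 4:3 (1.333, off by 0.009) and root-2 (1.414, off by 0.072).

4:3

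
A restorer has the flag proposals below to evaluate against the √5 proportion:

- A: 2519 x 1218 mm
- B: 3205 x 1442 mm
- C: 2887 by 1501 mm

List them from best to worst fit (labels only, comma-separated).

A: 2519/1218 ≈ 2.068 → |2.068 − 2.236| = 0.168
B: 3205/1442 ≈ 2.223 → |2.223 − 2.236| = 0.013
C: 2887/1501 ≈ 1.923 → |1.923 − 2.236| = 0.313

B, A, C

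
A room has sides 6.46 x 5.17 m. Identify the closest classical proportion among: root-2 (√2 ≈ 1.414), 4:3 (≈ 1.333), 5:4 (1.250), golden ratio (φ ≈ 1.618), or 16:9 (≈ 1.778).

5:4

Ratio = 6.46 / 5.17 ≈ 1.250.
Distances: root-2 1.414 (Δ 0.164); 4:3 1.333 (Δ 0.083); 5:4 1.250 (Δ 0.000); golden ratio 1.618 (Δ 0.368); 16:9 1.778 (Δ 0.528).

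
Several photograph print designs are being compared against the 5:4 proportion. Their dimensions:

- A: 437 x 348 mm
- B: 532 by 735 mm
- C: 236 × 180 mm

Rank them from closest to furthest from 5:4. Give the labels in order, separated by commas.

A, C, B

A: 437/348 ≈ 1.256 → |1.256 − 1.250| = 0.006
B: 735/532 ≈ 1.382 → |1.382 − 1.250| = 0.132
C: 236/180 ≈ 1.311 → |1.311 − 1.250| = 0.061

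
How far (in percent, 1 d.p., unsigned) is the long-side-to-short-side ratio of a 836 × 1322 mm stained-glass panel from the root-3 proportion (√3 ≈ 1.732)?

8.7%

Ratio = 1322 / 836 ≈ 1.5813.
Ideal root-3 ≈ 1.7321. |1.5813 − 1.7321| / 1.7321 ≈ 8.71% → 8.7%.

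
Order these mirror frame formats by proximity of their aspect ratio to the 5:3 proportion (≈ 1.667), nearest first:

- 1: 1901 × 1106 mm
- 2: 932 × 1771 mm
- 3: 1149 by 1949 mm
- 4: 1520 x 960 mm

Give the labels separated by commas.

Ratios: 1 = 1901 / 1106 ≈ 1.719; 2 = 1771 / 932 ≈ 1.900; 3 = 1949 / 1149 ≈ 1.696; 4 = 1520 / 960 ≈ 1.583.
|Δ from 1.667|: 1 0.052; 2 0.233; 3 0.029; 4 0.084.

3, 1, 4, 2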